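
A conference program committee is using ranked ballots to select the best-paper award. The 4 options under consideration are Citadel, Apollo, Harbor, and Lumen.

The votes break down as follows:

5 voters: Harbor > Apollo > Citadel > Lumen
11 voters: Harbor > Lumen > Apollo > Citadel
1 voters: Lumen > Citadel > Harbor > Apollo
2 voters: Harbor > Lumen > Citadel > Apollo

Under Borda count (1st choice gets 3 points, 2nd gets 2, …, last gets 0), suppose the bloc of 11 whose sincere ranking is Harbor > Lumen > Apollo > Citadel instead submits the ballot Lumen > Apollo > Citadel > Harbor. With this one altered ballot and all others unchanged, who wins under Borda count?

Borda totals with the altered ballot: Citadel 20, Apollo 32, Harbor 22, Lumen 40.
The switch changes the winner from Harbor to Lumen.

Lumen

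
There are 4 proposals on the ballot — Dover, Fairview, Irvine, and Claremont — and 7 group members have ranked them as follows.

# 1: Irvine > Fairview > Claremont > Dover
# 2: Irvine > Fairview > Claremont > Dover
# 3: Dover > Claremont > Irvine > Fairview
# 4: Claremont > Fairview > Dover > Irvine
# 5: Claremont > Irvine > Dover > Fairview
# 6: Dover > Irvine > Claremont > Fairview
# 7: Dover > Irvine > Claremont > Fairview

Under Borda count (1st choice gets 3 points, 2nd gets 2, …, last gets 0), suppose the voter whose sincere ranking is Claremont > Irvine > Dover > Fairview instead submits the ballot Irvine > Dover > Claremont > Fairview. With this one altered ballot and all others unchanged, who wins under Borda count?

Irvine

Borda totals with the altered ballot: Dover 12, Fairview 6, Irvine 14, Claremont 10.
The winner is unchanged: still Irvine.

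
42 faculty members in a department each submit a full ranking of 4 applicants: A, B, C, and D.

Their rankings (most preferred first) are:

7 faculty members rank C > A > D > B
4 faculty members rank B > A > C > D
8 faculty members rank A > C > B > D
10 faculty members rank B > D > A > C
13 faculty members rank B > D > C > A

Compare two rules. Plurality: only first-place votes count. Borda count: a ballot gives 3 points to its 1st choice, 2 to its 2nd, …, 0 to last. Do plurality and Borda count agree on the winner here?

Plurality first-place counts: A 8, B 27, C 7, D 0 → B.
Borda totals: A 56, B 89, C 54, D 53 → B.
The two rules agree on B.

Yes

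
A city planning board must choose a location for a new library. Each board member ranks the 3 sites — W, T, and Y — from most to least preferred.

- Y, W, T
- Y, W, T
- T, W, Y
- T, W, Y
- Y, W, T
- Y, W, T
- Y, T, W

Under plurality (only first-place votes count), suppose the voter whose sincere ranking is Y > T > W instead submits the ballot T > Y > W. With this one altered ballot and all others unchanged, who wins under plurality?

First-place totals with the altered ballot: W 0, T 3, Y 4.
The winner is unchanged: still Y.

Y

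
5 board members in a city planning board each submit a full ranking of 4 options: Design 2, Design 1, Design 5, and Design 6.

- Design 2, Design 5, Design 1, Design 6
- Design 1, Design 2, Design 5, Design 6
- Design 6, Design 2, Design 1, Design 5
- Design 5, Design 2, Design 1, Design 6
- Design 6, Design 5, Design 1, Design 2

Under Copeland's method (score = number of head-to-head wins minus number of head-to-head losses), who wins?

Pairwise results:
  Design 2 vs Design 1: Design 2 wins 3–2.
  Design 2 vs Design 5: Design 2 wins 3–2.
  Design 2 vs Design 6: Design 2 wins 3–2.
  Design 1 vs Design 5: Design 5 wins 3–2.
  Design 1 vs Design 6: Design 1 wins 3–2.
  Design 5 vs Design 6: Design 5 wins 3–2.
Copeland scores (wins − losses):
  Design 2: 3 − 0 = 3
  Design 1: 1 − 2 = -1
  Design 5: 2 − 1 = 1
  Design 6: 0 − 3 = -3
Design 2 has the best Copeland score.

Design 2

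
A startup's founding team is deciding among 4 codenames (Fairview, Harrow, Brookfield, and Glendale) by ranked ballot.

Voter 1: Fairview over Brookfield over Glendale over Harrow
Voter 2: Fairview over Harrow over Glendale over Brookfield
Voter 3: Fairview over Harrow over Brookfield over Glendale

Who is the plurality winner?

Fairview

First-place vote totals:
  Fairview: 3
  Harrow: 0
  Brookfield: 0
  Glendale: 0
Fairview has the most first-place votes.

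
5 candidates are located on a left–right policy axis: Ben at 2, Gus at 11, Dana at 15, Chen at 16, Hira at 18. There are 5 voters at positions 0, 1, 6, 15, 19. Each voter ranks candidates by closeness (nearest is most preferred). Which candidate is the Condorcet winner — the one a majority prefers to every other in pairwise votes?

With single-peaked preferences on a line, the Condorcet winner is the candidate closest to the median voter.
The median voter (position 6) is closest to Ben at 2.
Check: Ben vs Gus — voters closer to Ben: 3 of 5.

Ben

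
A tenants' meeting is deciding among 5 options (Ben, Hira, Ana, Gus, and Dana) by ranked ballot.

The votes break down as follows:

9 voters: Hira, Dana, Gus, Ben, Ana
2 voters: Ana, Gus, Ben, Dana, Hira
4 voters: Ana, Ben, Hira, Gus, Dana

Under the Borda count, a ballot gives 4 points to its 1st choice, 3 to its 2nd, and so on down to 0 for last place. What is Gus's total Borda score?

Borda scores:
  Ben: 9·1 + 2·2 + 4·3 = 25
  Hira: 9·4 + 2·0 + 4·2 = 44
  Ana: 9·0 + 2·4 + 4·4 = 24
  Gus: 9·2 + 2·3 + 4·1 = 28
  Dana: 9·3 + 2·1 + 4·0 = 29

28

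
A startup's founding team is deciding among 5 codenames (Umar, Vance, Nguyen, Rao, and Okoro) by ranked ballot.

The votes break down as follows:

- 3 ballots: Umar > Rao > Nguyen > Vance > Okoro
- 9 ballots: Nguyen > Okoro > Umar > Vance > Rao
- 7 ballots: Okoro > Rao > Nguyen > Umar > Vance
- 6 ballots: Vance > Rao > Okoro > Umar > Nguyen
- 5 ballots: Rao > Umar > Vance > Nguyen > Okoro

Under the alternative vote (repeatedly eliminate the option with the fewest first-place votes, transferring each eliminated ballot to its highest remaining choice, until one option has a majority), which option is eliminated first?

Umar

Round 1: Nguyen 9, Okoro 7, Vance 6, Rao 5, Umar 3. Umar has the fewest and is eliminated.
Round 2: Nguyen 9, Rao 8, Okoro 7, Vance 6. Vance has the fewest and is eliminated.
Round 3: Rao 14, Nguyen 9, Okoro 7. Okoro has the fewest and is eliminated.
Round 4: Rao 21, Nguyen 9. Rao has a majority.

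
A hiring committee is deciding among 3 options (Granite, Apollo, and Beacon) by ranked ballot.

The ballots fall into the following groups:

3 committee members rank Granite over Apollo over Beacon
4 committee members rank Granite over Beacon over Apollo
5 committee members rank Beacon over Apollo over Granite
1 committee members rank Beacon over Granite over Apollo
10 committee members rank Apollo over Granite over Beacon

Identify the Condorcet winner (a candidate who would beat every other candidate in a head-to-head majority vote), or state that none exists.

Head-to-head results (23 voters total):
Granite vs Apollo: Apollo wins 15–8.
Granite vs Beacon: Granite wins 17–6.
Apollo vs Beacon: Apollo wins 13–10.
Apollo beats each rival — Granite (15–8), Beacon (13–10) — so Apollo is the Condorcet winner.

Apollo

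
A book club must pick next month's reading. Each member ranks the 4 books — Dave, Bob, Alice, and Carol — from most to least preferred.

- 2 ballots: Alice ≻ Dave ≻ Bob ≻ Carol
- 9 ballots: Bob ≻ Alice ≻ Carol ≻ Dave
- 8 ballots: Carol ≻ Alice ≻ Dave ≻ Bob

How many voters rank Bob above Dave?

9

Ballots ranking Bob above Dave: 9.
Ballots ranking Dave above Bob: 2+8 = 10.
So 9 of 19 voters prefer Bob to Dave.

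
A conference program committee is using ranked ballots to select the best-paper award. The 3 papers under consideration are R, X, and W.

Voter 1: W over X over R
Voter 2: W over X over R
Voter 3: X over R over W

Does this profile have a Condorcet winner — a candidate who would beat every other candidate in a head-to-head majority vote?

Head-to-head results (3 voters total):
R vs X: X wins 3–0.
R vs W: W wins 2–1.
X vs W: W wins 2–1.
W beats each rival — R (2–1), X (2–1) — so W is the Condorcet winner.

Yes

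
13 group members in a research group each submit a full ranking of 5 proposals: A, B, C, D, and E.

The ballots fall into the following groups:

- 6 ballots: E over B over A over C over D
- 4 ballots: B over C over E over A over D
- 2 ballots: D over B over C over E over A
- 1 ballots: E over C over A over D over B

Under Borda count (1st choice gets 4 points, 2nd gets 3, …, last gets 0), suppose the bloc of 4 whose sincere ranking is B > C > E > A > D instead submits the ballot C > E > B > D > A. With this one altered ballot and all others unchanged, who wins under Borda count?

Borda totals with the altered ballot: A 14, B 32, C 29, D 13, E 42.
The switch changes the winner from B to E.

E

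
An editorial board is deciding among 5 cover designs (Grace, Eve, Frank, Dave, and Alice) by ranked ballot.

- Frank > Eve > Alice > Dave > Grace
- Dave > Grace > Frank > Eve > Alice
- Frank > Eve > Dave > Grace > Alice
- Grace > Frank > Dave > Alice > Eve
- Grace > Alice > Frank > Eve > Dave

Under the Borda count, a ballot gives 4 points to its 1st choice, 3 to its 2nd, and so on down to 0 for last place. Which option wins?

Borda scores:
  Grace: 0 + 3 + 1 + 4 + 4 = 12
  Eve: 3 + 1 + 3 + 0 + 1 = 8
  Frank: 4 + 2 + 4 + 3 + 2 = 15
  Dave: 1 + 4 + 2 + 2 + 0 = 9
  Alice: 2 + 0 + 0 + 1 + 3 = 6
Frank has the highest total.

Frank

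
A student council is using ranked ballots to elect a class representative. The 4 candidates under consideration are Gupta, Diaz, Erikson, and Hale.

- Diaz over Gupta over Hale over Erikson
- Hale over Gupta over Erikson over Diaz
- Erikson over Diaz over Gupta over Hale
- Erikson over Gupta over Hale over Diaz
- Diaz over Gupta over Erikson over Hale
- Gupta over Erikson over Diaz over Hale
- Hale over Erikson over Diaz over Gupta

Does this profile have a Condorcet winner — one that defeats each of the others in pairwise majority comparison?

Head-to-head results (7 voters total):
Gupta vs Diaz: Diaz wins 4–3.
Gupta vs Erikson: Gupta wins 4–3.
Gupta vs Hale: Gupta wins 5–2.
Diaz vs Erikson: Erikson wins 5–2.
Diaz vs Hale: Diaz wins 4–3.
Erikson vs Hale: Erikson wins 4–3.
No candidate beats all others: Gupta beats Erikson beats Diaz beats Gupta, a majority cycle.

No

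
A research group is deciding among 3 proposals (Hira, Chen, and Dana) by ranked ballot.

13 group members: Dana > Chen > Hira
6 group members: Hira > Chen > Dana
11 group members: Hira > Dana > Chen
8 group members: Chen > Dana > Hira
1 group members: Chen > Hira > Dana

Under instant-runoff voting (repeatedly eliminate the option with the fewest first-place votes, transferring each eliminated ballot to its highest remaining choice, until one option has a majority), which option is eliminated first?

Chen

Round 1: Hira 17, Dana 13, Chen 9. Chen has the fewest and is eliminated.
Round 2: Dana 21, Hira 18. Dana has a majority.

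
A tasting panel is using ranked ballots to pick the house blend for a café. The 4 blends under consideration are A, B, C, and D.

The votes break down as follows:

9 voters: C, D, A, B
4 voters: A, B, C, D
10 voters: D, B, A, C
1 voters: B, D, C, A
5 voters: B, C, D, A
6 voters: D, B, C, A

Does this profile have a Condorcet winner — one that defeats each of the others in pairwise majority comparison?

No

Head-to-head results (35 voters total):
A vs B: B wins 22–13.
A vs C: C wins 21–14.
A vs D: D wins 31–4.
B vs C: B wins 26–9.
B vs D: D wins 25–10.
C vs D: C wins 18–17.
No candidate beats all others: B beats C beats D beats B, a majority cycle.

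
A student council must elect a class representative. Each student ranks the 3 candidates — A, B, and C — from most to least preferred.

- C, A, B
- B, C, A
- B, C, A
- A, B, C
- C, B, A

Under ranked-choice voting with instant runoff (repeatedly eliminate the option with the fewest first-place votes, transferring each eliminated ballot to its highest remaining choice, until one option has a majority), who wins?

B

Round 1: B 2, C 2, A 1. A has the fewest and is eliminated.
Round 2: B 3, C 2. B has a majority.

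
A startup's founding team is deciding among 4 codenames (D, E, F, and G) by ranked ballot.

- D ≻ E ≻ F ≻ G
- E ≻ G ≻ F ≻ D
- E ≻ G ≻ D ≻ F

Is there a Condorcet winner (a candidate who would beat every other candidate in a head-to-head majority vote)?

Head-to-head results (3 voters total):
D vs E: E wins 2–1.
D vs F: D wins 2–1.
D vs G: G wins 2–1.
E vs F: E wins 3–0.
E vs G: E wins 3–0.
F vs G: G wins 2–1.
E beats each rival — D (2–1), F (3–0), G (3–0) — so E is the Condorcet winner.

Yes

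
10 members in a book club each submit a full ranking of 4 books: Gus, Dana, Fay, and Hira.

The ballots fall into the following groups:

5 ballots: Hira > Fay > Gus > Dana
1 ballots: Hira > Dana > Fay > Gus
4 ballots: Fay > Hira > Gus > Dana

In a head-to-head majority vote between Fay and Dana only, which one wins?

Ballots ranking Fay above Dana: 5+4 = 9.
Ballots ranking Dana above Fay: 1.
Fay wins the head-to-head, 9–1.

Fay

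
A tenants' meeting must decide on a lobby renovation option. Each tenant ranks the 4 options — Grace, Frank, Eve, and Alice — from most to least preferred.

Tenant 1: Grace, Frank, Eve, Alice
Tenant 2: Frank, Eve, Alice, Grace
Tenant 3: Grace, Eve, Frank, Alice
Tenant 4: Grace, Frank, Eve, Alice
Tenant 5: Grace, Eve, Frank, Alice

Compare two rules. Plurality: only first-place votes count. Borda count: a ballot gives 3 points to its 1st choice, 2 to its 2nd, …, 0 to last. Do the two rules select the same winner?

Plurality first-place counts: Grace 4, Frank 1, Eve 0, Alice 0 → Grace.
Borda totals: Grace 12, Frank 9, Eve 8, Alice 1 → Grace.
The two rules agree on Grace.

Yes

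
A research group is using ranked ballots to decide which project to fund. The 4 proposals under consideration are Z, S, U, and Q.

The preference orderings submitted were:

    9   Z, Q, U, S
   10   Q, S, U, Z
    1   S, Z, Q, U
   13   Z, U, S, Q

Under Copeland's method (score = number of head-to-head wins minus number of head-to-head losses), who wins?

Z

Pairwise results:
  Z vs S: Z wins 22–11.
  Z vs U: Z wins 23–10.
  Z vs Q: Z wins 23–10.
  S vs U: U wins 22–11.
  S vs Q: Q wins 19–14.
  U vs Q: Q wins 20–13.
Copeland scores (wins − losses):
  Z: 3 − 0 = 3
  S: 0 − 3 = -3
  U: 1 − 2 = -1
  Q: 2 − 1 = 1
Z has the best Copeland score.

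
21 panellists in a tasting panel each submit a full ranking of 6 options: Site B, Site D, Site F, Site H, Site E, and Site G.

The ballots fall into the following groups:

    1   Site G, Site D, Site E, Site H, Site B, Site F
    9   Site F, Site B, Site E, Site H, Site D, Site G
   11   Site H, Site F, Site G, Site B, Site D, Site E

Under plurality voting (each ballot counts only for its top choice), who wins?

Site H

First-place vote totals:
  Site B: 0
  Site D: 0
  Site F: 9
  Site H: 11
  Site E: 0
  Site G: 1
Site H has the most first-place votes.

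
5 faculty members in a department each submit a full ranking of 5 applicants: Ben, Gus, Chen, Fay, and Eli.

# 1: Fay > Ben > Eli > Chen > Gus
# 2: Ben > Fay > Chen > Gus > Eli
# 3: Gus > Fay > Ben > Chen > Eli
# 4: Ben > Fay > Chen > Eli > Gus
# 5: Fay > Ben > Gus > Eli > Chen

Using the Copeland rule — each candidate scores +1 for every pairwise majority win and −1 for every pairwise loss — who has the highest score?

Fay

Pairwise results:
  Ben vs Gus: Ben wins 4–1.
  Ben vs Chen: Ben wins 5–0.
  Ben vs Fay: Fay wins 3–2.
  Ben vs Eli: Ben wins 5–0.
  Gus vs Chen: Chen wins 3–2.
  Gus vs Fay: Fay wins 4–1.
  Gus vs Eli: Gus wins 3–2.
  Chen vs Fay: Fay wins 5–0.
  Chen vs Eli: Chen wins 3–2.
  Fay vs Eli: Fay wins 5–0.
Copeland scores (wins − losses):
  Ben: 3 − 1 = 2
  Gus: 1 − 3 = -2
  Chen: 2 − 2 = 0
  Fay: 4 − 0 = 4
  Eli: 0 − 4 = -4
Fay has the best Copeland score.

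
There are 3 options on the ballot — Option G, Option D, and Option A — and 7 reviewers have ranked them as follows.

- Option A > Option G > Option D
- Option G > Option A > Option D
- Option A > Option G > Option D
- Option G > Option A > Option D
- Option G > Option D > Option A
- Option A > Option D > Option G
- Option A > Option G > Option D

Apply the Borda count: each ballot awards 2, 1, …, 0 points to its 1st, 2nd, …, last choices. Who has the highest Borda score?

Option A

Borda scores:
  Option G: 1 + 2 + 1 + 2 + 2 + 0 + 1 = 9
  Option D: 0 + 0 + 0 + 0 + 1 + 1 + 0 = 2
  Option A: 2 + 1 + 2 + 1 + 0 + 2 + 2 = 10
Option A has the highest total.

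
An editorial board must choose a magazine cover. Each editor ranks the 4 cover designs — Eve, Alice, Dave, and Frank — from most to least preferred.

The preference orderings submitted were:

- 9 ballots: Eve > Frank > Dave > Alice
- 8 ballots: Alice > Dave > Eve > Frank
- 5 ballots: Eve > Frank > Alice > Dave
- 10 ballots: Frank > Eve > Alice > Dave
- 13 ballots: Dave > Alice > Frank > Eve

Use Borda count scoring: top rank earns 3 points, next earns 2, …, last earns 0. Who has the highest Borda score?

Borda scores:
  Eve: 9·3 + 8·1 + 5·3 + 10·2 + 13·0 = 70
  Alice: 9·0 + 8·3 + 5·1 + 10·1 + 13·2 = 65
  Dave: 9·1 + 8·2 + 5·0 + 10·0 + 13·3 = 64
  Frank: 9·2 + 8·0 + 5·2 + 10·3 + 13·1 = 71
Frank has the highest total.

Frank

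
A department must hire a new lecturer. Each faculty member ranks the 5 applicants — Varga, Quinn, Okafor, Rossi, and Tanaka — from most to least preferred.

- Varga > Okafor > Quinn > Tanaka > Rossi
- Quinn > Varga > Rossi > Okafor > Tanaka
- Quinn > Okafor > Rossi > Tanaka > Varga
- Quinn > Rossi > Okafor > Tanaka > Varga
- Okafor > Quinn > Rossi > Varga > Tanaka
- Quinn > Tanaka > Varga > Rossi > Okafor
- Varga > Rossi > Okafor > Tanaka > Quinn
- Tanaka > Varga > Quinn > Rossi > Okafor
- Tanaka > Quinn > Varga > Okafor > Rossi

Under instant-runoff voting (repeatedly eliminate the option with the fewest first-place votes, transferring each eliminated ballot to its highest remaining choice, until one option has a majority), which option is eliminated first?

Round 1: Quinn 4, Varga 2, Tanaka 2, Okafor 1, Rossi 0. Rossi has the fewest and is eliminated.
Round 2: Quinn 4, Varga 2, Tanaka 2, Okafor 1. Okafor has the fewest and is eliminated.
Round 3: Quinn 5, Varga 2, Tanaka 2. Quinn has a majority.

Rossi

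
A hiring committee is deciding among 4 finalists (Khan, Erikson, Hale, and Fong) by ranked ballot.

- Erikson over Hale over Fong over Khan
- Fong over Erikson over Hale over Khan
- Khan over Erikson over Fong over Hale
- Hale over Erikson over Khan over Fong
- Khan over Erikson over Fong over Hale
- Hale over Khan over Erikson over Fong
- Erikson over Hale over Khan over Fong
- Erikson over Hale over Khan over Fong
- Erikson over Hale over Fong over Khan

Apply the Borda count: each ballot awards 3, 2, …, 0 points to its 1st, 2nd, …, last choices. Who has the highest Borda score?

Borda scores:
  Khan: 0 + 0 + 3 + 1 + 3 + 2 + 1 + 1 + 0 = 11
  Erikson: 3 + 2 + 2 + 2 + 2 + 1 + 3 + 3 + 3 = 21
  Hale: 2 + 1 + 0 + 3 + 0 + 3 + 2 + 2 + 2 = 15
  Fong: 1 + 3 + 1 + 0 + 1 + 0 + 0 + 0 + 1 = 7
Erikson has the highest total.

Erikson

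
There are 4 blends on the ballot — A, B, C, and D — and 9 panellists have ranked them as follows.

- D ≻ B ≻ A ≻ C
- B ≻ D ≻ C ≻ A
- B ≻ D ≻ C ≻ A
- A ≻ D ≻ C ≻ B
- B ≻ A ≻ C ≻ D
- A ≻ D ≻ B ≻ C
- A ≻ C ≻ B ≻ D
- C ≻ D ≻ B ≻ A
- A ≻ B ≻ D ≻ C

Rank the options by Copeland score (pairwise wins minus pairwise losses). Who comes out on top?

Pairwise results:
  A vs B: B wins 5–4.
  A vs C: A wins 6–3.
  A vs D: A wins 5–4.
  B vs C: B wins 6–3.
  B vs D: B wins 5–4.
  C vs D: D wins 6–3.
Copeland scores (wins − losses):
  A: 2 − 1 = 1
  B: 3 − 0 = 3
  C: 0 − 3 = -3
  D: 1 − 2 = -1
B has the best Copeland score.

B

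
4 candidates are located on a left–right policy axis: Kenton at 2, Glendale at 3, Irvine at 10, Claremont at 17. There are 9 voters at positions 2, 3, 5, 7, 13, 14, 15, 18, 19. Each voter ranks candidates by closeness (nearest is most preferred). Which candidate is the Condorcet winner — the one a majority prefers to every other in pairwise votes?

With single-peaked preferences on a line, the Condorcet winner is the candidate closest to the median voter.
The median voter (position 13) is closest to Irvine at 10.
Check: Irvine vs Glendale — voters closer to Irvine: 6 of 9.

Irvine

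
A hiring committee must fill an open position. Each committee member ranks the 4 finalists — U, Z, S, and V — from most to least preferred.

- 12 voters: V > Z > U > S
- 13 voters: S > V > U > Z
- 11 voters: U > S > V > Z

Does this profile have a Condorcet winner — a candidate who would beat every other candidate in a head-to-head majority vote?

Head-to-head results (36 voters total):
U vs Z: U wins 24–12.
U vs S: U wins 23–13.
U vs V: V wins 25–11.
Z vs S: S wins 24–12.
Z vs V: V wins 36–0.
S vs V: S wins 24–12.
No candidate beats all others: U beats S beats V beats U, a majority cycle.

No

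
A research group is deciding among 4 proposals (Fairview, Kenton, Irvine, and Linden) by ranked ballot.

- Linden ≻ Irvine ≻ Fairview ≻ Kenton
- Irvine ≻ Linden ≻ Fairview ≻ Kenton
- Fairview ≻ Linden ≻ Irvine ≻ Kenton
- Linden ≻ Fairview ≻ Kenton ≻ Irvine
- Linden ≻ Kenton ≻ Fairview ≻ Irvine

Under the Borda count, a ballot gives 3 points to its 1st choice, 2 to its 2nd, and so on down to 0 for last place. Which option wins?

Linden

Borda scores:
  Fairview: 1 + 1 + 3 + 2 + 1 = 8
  Kenton: 0 + 0 + 0 + 1 + 2 = 3
  Irvine: 2 + 3 + 1 + 0 + 0 = 6
  Linden: 3 + 2 + 2 + 3 + 3 = 13
Linden has the highest total.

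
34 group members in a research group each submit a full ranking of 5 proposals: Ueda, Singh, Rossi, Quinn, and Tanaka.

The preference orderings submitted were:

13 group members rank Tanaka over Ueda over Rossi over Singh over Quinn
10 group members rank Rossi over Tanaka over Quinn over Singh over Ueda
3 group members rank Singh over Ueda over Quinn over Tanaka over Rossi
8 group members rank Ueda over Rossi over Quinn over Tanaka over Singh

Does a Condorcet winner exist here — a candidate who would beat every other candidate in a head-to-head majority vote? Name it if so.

Head-to-head results (34 voters total):
Ueda vs Singh: Ueda wins 21–13.
Ueda vs Rossi: Ueda wins 24–10.
Ueda vs Quinn: Ueda wins 24–10.
Ueda vs Tanaka: Tanaka wins 23–11.
Singh vs Rossi: Rossi wins 31–3.
Singh vs Quinn: Quinn wins 18–16.
Singh vs Tanaka: Tanaka wins 31–3.
Rossi vs Quinn: Rossi wins 31–3.
Rossi vs Tanaka: Rossi wins 18–16.
Quinn vs Tanaka: Tanaka wins 23–11.
No candidate beats all others: Ueda beats Rossi beats Tanaka beats Ueda, a majority cycle.

No Condorcet winner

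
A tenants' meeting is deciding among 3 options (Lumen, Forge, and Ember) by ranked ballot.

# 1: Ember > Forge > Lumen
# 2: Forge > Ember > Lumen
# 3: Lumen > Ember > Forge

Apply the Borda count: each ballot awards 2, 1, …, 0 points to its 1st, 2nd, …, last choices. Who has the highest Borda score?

Borda scores:
  Lumen: 0 + 0 + 2 = 2
  Forge: 1 + 2 + 0 = 3
  Ember: 2 + 1 + 1 = 4
Ember has the highest total.

Ember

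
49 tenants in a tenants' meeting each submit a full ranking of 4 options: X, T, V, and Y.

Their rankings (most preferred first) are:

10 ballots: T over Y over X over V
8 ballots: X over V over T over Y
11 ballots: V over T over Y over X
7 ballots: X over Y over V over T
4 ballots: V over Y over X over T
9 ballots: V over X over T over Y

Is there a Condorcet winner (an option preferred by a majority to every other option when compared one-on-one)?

No

Head-to-head results (49 voters total):
X vs T: X wins 28–21.
X vs V: X wins 25–24.
X vs Y: Y wins 25–24.
T vs V: V wins 39–10.
T vs Y: T wins 38–11.
V vs Y: V wins 32–17.
No candidate beats all others: X beats T beats Y beats X, a majority cycle.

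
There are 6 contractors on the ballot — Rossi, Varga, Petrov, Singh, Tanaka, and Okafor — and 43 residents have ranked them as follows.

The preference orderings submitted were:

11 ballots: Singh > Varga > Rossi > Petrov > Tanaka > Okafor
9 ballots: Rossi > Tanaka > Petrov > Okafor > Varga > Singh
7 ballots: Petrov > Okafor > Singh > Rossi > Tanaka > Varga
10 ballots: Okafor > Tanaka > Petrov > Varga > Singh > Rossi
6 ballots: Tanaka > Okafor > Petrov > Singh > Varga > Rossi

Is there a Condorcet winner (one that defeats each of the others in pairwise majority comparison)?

No

Head-to-head results (43 voters total):
Rossi vs Varga: Varga wins 27–16.
Rossi vs Petrov: Petrov wins 23–20.
Rossi vs Singh: Singh wins 34–9.
Rossi vs Tanaka: Rossi wins 27–16.
Rossi vs Okafor: Okafor wins 23–20.
Varga vs Petrov: Petrov wins 32–11.
Varga vs Singh: Singh wins 24–19.
Varga vs Tanaka: Tanaka wins 32–11.
Varga vs Okafor: Okafor wins 32–11.
Petrov vs Singh: Petrov wins 32–11.
Petrov vs Tanaka: Tanaka wins 25–18.
Petrov vs Okafor: Petrov wins 27–16.
Singh vs Tanaka: Tanaka wins 25–18.
Singh vs Okafor: Okafor wins 32–11.
Tanaka vs Okafor: Tanaka wins 26–17.
No candidate beats all others: Rossi beats Tanaka beats Varga beats Rossi, a majority cycle.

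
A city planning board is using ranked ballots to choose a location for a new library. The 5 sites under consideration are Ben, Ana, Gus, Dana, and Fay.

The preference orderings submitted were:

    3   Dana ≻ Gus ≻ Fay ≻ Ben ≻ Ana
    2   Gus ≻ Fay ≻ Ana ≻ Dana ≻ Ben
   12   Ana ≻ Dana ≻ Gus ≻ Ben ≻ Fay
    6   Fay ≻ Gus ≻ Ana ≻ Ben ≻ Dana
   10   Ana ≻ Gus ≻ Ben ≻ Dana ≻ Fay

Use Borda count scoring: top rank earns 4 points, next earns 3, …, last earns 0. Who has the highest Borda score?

Borda scores:
  Ben: 3·1 + 2·0 + 12·1 + 6·1 + 10·2 = 41
  Ana: 3·0 + 2·2 + 12·4 + 6·2 + 10·4 = 104
  Gus: 3·3 + 2·4 + 12·2 + 6·3 + 10·3 = 89
  Dana: 3·4 + 2·1 + 12·3 + 6·0 + 10·1 = 60
  Fay: 3·2 + 2·3 + 12·0 + 6·4 + 10·0 = 36
Ana has the highest total.

Ana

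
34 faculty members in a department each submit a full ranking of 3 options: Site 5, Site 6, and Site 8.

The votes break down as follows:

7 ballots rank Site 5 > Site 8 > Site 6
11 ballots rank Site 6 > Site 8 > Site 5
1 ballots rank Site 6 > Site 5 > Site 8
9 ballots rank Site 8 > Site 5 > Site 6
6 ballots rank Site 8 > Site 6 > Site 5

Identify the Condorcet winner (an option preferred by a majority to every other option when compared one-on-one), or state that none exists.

Site 8

Head-to-head results (34 voters total):
Site 5 vs Site 6: Site 6 wins 18–16.
Site 5 vs Site 8: Site 8 wins 26–8.
Site 6 vs Site 8: Site 8 wins 22–12.
Site 8 beats each rival — Site 5 (26–8), Site 6 (22–12) — so Site 8 is the Condorcet winner.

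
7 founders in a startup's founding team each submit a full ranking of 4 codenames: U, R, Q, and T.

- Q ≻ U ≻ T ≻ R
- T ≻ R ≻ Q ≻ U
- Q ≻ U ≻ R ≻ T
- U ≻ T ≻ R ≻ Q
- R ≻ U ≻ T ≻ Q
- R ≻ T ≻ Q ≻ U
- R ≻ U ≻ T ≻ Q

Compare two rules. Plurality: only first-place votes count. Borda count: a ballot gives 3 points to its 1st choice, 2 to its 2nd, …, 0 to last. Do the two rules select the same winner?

Plurality first-place counts: U 1, R 3, Q 2, T 1 → R.
Borda totals: U 11, R 13, Q 8, T 10 → R.
The two rules agree on R.

Yes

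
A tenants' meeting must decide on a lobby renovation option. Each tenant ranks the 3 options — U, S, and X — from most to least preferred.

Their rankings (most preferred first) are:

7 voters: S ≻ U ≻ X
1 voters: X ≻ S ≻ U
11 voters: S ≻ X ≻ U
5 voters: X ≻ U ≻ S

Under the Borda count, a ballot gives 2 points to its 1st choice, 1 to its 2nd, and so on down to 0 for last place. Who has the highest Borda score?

Borda scores:
  U: 7·1 + 0 + 11·0 + 5·1 = 12
  S: 7·2 + 1 + 11·2 + 5·0 = 37
  X: 7·0 + 2 + 11·1 + 5·2 = 23
S has the highest total.

S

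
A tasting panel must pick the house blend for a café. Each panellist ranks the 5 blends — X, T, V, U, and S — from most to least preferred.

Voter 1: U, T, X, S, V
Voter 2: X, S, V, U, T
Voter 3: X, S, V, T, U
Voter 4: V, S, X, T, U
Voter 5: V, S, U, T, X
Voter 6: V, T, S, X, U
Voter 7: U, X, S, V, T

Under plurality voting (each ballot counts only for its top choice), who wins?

First-place vote totals:
  X: 2
  T: 0
  V: 3
  U: 2
  S: 0
V has the most first-place votes.

V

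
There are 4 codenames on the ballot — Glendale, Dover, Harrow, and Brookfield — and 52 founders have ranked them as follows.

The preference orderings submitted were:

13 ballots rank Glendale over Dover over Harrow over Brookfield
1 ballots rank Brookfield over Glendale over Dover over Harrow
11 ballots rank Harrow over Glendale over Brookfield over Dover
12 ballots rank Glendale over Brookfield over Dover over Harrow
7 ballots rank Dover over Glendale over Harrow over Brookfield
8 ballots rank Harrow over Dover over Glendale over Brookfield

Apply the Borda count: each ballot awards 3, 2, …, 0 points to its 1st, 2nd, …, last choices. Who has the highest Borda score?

Borda scores:
  Glendale: 13·3 + 2 + 11·2 + 12·3 + 7·2 + 8·1 = 121
  Dover: 13·2 + 1 + 11·0 + 12·1 + 7·3 + 8·2 = 76
  Harrow: 13·1 + 0 + 11·3 + 12·0 + 7·1 + 8·3 = 77
  Brookfield: 13·0 + 3 + 11·1 + 12·2 + 7·0 + 8·0 = 38
Glendale has the highest total.

Glendale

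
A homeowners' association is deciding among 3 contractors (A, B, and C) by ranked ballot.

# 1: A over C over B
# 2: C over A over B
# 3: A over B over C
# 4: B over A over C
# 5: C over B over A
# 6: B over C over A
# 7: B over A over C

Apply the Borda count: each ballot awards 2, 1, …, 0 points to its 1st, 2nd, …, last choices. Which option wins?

B

Borda scores:
  A: 2 + 1 + 2 + 1 + 0 + 0 + 1 = 7
  B: 0 + 0 + 1 + 2 + 1 + 2 + 2 = 8
  C: 1 + 2 + 0 + 0 + 2 + 1 + 0 = 6
B has the highest total.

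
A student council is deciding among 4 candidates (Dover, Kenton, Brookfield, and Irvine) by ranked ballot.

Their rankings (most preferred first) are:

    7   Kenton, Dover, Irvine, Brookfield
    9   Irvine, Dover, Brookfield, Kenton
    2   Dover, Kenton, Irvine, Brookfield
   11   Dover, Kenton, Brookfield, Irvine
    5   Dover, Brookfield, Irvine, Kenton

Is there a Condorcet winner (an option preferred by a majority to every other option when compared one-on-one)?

Yes

Head-to-head results (34 voters total):
Dover vs Kenton: Dover wins 27–7.
Dover vs Brookfield: Dover wins 34–0.
Dover vs Irvine: Dover wins 25–9.
Kenton vs Brookfield: Kenton wins 20–14.
Kenton vs Irvine: Kenton wins 20–14.
Brookfield vs Irvine: Irvine wins 18–16.
Dover beats each rival — Kenton (27–7), Brookfield (34–0), Irvine (25–9) — so Dover is the Condorcet winner.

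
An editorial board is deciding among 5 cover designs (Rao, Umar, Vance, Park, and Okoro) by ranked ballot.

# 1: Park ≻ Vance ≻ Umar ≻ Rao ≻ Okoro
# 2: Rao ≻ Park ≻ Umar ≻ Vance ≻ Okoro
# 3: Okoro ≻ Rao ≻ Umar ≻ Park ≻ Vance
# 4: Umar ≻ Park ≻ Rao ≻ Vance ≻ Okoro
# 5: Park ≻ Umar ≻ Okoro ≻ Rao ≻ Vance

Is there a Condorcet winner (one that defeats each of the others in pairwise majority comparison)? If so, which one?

Park

Head-to-head results (5 voters total):
Rao vs Umar: Umar wins 3–2.
Rao vs Vance: Rao wins 4–1.
Rao vs Park: Park wins 3–2.
Rao vs Okoro: Rao wins 3–2.
Umar vs Vance: Umar wins 4–1.
Umar vs Park: Park wins 3–2.
Umar vs Okoro: Umar wins 4–1.
Vance vs Park: Park wins 5–0.
Vance vs Okoro: Vance wins 3–2.
Park vs Okoro: Park wins 4–1.
Park beats each rival — Rao (3–2), Umar (3–2), Vance (5–0), Okoro (4–1) — so Park is the Condorcet winner.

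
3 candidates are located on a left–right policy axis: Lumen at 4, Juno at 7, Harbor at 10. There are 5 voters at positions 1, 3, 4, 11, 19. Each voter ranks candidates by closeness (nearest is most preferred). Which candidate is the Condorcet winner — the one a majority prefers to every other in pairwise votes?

Lumen

With single-peaked preferences on a line, the Condorcet winner is the candidate closest to the median voter.
The median voter (position 4) is closest to Lumen at 4.
Check: Lumen vs Harbor — voters closer to Lumen: 3 of 5.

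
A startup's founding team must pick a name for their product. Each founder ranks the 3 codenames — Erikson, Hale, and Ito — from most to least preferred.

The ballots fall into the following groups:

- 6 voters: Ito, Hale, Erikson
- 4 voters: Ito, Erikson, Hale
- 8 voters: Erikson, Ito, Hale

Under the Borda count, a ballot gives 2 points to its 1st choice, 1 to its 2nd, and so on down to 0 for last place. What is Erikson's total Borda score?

Borda scores:
  Erikson: 6·0 + 4·1 + 8·2 = 20
  Hale: 6·1 + 4·0 + 8·0 = 6
  Ito: 6·2 + 4·2 + 8·1 = 28

20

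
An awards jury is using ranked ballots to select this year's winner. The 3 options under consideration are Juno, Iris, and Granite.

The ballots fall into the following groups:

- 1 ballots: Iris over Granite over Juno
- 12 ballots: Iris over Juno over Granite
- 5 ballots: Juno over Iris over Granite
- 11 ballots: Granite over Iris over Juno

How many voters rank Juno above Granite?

Ballots ranking Juno above Granite: 12+5 = 17.
Ballots ranking Granite above Juno: 1+11 = 12.
So 17 of 29 voters prefer Juno to Granite.

17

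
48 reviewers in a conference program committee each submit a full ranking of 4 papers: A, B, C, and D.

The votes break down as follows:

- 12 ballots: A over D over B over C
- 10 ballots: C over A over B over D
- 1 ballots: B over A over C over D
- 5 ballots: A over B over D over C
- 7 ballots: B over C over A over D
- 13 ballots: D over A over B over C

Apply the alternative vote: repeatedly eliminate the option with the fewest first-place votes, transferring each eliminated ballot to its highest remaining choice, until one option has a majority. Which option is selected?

Round 1: A 17, D 13, C 10, B 8. B has the fewest and is eliminated.
Round 2: A 18, C 17, D 13. D has the fewest and is eliminated.
Round 3: A 31, C 17. A has a majority.

A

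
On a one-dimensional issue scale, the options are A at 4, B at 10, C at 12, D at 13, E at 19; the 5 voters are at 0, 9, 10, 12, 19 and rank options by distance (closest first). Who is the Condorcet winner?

With single-peaked preferences on a line, the Condorcet winner is the candidate closest to the median voter.
The median voter (position 10) is closest to B at 10.
Check: B vs A — voters closer to B: 4 of 5.

B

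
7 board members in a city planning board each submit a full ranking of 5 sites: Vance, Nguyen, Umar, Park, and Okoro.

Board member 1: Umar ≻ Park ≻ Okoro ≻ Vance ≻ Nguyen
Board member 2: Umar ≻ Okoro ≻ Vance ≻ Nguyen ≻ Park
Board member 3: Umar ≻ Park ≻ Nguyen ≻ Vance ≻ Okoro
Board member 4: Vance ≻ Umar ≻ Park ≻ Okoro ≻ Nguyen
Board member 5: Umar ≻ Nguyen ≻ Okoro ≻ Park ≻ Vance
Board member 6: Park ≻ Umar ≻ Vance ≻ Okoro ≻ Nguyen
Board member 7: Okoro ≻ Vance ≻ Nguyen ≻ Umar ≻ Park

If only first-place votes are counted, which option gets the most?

Umar

First-place vote totals:
  Vance: 1
  Nguyen: 0
  Umar: 4
  Park: 1
  Okoro: 1
Umar has the most first-place votes.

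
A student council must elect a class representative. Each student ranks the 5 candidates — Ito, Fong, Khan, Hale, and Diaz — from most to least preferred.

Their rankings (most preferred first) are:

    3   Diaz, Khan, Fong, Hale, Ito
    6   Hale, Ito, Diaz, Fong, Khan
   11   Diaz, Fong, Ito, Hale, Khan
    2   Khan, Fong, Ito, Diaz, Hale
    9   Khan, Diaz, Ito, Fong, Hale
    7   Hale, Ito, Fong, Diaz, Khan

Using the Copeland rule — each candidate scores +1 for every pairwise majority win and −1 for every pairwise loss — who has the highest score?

Pairwise results:
  Ito vs Fong: Ito wins 22–16.
  Ito vs Khan: Ito wins 24–14.
  Ito vs Hale: Ito wins 22–16.
  Ito vs Diaz: Diaz wins 23–15.
  Fong vs Khan: Fong wins 24–14.
  Fong vs Hale: Fong wins 25–13.
  Fong vs Diaz: Diaz wins 29–9.
  Khan vs Hale: Hale wins 24–14.
  Khan vs Diaz: Diaz wins 27–11.
  Hale vs Diaz: Diaz wins 25–13.
Copeland scores (wins − losses):
  Ito: 3 − 1 = 2
  Fong: 2 − 2 = 0
  Khan: 0 − 4 = -4
  Hale: 1 − 3 = -2
  Diaz: 4 − 0 = 4
Diaz has the best Copeland score.

Diaz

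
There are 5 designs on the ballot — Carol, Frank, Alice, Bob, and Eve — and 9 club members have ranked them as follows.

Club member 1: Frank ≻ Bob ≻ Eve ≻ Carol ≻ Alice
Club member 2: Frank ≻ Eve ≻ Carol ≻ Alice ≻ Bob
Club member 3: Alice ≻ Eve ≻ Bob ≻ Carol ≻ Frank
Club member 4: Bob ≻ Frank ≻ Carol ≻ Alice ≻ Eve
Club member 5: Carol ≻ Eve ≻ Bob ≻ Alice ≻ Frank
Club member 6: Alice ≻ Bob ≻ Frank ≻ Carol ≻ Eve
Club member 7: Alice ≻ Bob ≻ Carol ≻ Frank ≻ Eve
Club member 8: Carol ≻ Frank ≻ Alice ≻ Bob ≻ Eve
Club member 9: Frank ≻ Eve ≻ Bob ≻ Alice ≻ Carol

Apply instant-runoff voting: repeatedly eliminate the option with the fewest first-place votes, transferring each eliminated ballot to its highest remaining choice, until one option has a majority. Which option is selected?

Round 1: Frank 3, Alice 3, Carol 2, Bob 1, Eve 0. Eve has the fewest and is eliminated.
Round 2: Frank 3, Alice 3, Carol 2, Bob 1. Bob has the fewest and is eliminated.
Round 3: Frank 4, Alice 3, Carol 2. Carol has the fewest and is eliminated.
Round 4: Frank 5, Alice 4. Frank has a majority.

Frank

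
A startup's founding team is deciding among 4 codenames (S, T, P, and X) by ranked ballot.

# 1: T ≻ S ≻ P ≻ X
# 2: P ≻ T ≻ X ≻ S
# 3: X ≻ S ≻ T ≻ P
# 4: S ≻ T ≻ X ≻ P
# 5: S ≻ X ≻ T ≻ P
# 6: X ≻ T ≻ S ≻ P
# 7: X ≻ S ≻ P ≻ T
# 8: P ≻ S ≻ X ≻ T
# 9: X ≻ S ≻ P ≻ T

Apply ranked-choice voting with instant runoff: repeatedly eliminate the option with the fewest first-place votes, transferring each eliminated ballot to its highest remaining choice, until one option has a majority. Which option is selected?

Round 1: X 4, S 2, P 2, T 1. T has the fewest and is eliminated.
Round 2: X 4, S 3, P 2. P has the fewest and is eliminated.
Round 3: X 5, S 4. X has a majority.

X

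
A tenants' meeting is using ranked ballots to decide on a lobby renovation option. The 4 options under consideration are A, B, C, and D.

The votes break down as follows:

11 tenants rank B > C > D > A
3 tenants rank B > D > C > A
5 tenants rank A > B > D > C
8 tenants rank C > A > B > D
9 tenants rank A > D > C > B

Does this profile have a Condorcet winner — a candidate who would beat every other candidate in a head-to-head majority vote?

Head-to-head results (36 voters total):
A vs B: A wins 22–14.
A vs C: C wins 22–14.
A vs D: A wins 22–14.
B vs C: B wins 19–17.
B vs D: B wins 27–9.
C vs D: C wins 19–17.
No candidate beats all others: A beats B beats C beats A, a majority cycle.

No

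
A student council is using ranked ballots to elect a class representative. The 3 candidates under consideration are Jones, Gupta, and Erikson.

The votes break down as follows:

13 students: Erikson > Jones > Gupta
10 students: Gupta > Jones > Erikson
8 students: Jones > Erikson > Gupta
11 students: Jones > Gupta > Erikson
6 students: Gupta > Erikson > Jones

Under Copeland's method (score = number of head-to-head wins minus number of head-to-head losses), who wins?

Pairwise results:
  Jones vs Gupta: Jones wins 32–16.
  Jones vs Erikson: Jones wins 29–19.
  Gupta vs Erikson: Gupta wins 27–21.
Copeland scores (wins − losses):
  Jones: 2 − 0 = 2
  Gupta: 1 − 1 = 0
  Erikson: 0 − 2 = -2
Jones has the best Copeland score.

Jones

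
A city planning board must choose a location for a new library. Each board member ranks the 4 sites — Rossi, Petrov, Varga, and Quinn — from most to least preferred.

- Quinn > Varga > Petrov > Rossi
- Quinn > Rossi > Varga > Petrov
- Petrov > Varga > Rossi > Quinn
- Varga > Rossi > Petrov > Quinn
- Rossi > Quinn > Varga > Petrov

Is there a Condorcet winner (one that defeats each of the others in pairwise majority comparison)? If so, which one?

None — there is no Condorcet winner

Head-to-head results (5 voters total):
Rossi vs Petrov: Rossi wins 3–2.
Rossi vs Varga: Varga wins 3–2.
Rossi vs Quinn: Rossi wins 3–2.
Petrov vs Varga: Varga wins 4–1.
Petrov vs Quinn: Quinn wins 3–2.
Varga vs Quinn: Quinn wins 3–2.
No candidate beats all others: Rossi beats Quinn beats Varga beats Rossi, a majority cycle.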